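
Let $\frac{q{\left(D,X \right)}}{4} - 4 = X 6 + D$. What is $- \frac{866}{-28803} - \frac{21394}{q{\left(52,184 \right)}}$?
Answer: $- \frac{306096571}{66822960} \approx -4.5807$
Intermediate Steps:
$q{\left(D,X \right)} = 16 + 4 D + 24 X$ ($q{\left(D,X \right)} = 16 + 4 \left(X 6 + D\right) = 16 + 4 \left(6 X + D\right) = 16 + 4 \left(D + 6 X\right) = 16 + \left(4 D + 24 X\right) = 16 + 4 D + 24 X$)
$- \frac{866}{-28803} - \frac{21394}{q{\left(52,184 \right)}} = - \frac{866}{-28803} - \frac{21394}{16 + 4 \cdot 52 + 24 \cdot 184} = \left(-866\right) \left(- \frac{1}{28803}\right) - \frac{21394}{16 + 208 + 4416} = \frac{866}{28803} - \frac{21394}{4640} = \frac{866}{28803} - \frac{10697}{2320} = - \frac{306096571}{66822960}$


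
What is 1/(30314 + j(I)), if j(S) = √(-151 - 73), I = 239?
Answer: 15157/459469410 - I*√14/229734705 ≈ 3.2988e-5 - 1.6287e-8*I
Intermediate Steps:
j(S) = 4*I*√14 (j(S) = √(-224) = 4*I*√14)
1/(30314 + j(I)) = 1/(30314 + 4*I*√14)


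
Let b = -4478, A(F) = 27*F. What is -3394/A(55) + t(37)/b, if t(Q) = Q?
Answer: -15253277/6649830 ≈ -2.2938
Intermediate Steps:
-3394/A(55) + t(37)/b = -3394/(27*55) + 37/(-4478) = -3394/1485 + 37*(-1/4478) = -3394*1/1485 - 37/4478 = -3394/1485 - 37/4478 = -15253277/6649830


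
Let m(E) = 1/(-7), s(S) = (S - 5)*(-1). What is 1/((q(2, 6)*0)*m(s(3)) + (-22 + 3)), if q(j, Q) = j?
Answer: -1/19 ≈ -0.052632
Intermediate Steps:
s(S) = 5 - S (s(S) = (-5 + S)*(-1) = 5 - S)
m(E) = -1/7
1/((q(2, 6)*0)*m(s(3)) + (-22 + 3)) = 1/((2*0)*(-1/7) + (-22 + 3)) = 1/(0*(-1/7) - 19) = 1/(0 - 19) = 1/(-19) = -1/19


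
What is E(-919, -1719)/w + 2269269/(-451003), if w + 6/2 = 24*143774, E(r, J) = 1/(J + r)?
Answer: -2950896323481487/586472161101246 ≈ -5.0316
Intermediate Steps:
w = 3450573 (w = -3 + 24*143774 = -3 + 3450576 = 3450573)
E(-919, -1719)/w + 2269269/(-451003) = 1/(-1719 - 919*3450573) + 2269269/(-451003) = (1/3450573)/(-2638) + 2269269*(-1/451003) = -1/2638*1/3450573 - 2269269/451003 = -1/9102611574 - 2269269/451003 = -2950896323481487/586472161101246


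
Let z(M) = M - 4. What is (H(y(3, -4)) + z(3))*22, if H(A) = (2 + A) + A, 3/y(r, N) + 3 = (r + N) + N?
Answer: 11/2 ≈ 5.5000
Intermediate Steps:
y(r, N) = 3/(-3 + r + 2*N) (y(r, N) = 3/(-3 + ((r + N) + N)) = 3/(-3 + ((N + r) + N)) = 3/(-3 + (r + 2*N)) = 3/(-3 + r + 2*N))
z(M) = -4 + M
H(A) = 2 + 2*A
(H(y(3, -4)) + z(3))*22 = ((2 + 2*(3/(-3 + 3 + 2*(-4)))) + (-4 + 3))*22 = ((2 + 2*(3/(-3 + 3 - 8))) - 1)*22 = ((2 + 2*(3/(-8))) - 1)*22 = ((2 + 2*(3*(-1/8))) - 1)*22 = ((2 + 2*(-3/8)) - 1)*22 = ((2 - 3/4) - 1)*22 = (5/4 - 1)*22 = (1/4)*22 = 11/2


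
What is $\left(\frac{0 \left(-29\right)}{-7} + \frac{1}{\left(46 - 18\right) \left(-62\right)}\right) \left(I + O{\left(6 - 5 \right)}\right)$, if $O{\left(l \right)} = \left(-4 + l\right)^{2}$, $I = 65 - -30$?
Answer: $- \frac{13}{217} \approx -0.059908$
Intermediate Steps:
$I = 95$ ($I = 65 + 30 = 95$)
$\left(\frac{0 \left(-29\right)}{-7} + \frac{1}{\left(46 - 18\right) \left(-62\right)}\right) \left(I + O{\left(6 - 5 \right)}\right) = \left(\frac{0 \left(-29\right)}{-7} + \frac{1}{\left(46 - 18\right) \left(-62\right)}\right) \left(95 + \left(-4 + \left(6 - 5\right)\right)^{2}\right) = \left(0 \left(- \frac{1}{7}\right) + \frac{1}{28} \left(- \frac{1}{62}\right)\right) \left(95 + \left(-4 + 1\right)^{2}\right) = \left(0 + \frac{1}{28} \left(- \frac{1}{62}\right)\right) \left(95 + \left(-3\right)^{2}\right) = \left(0 - \frac{1}{1736}\right) \left(95 + 9\right) = \left(- \frac{1}{1736}\right) 104 = - \frac{13}{217}$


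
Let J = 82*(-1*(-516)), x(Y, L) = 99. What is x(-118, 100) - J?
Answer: -42213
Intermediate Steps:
J = 42312 (J = 82*516 = 42312)
x(-118, 100) - J = 99 - 1*42312 = 99 - 42312 = -42213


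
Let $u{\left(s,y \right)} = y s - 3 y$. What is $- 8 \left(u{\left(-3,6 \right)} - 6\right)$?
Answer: $336$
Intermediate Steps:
$u{\left(s,y \right)} = - 3 y + s y$ ($u{\left(s,y \right)} = s y - 3 y = - 3 y + s y$)
$- 8 \left(u{\left(-3,6 \right)} - 6\right) = - 8 \left(6 \left(-3 - 3\right) - 6\right) = - 8 \left(6 \left(-6\right) - 6\right) = - 8 \left(-36 - 6\right) = \left(-8\right) \left(-42\right) = 336$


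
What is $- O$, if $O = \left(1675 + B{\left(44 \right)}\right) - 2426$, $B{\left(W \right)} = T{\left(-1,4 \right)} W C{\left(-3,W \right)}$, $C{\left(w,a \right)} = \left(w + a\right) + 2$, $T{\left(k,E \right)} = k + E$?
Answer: $-4925$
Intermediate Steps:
$T{\left(k,E \right)} = E + k$
$C{\left(w,a \right)} = 2 + a + w$ ($C{\left(w,a \right)} = \left(a + w\right) + 2 = 2 + a + w$)
$B{\left(W \right)} = 3 W \left(-1 + W\right)$ ($B{\left(W \right)} = \left(4 - 1\right) W \left(2 + W - 3\right) = 3 W \left(-1 + W\right)$)
$O = 4925$ ($O = \left(1675 + 3 \cdot 44 \left(-1 + 44\right)\right) - 2426 = \left(1675 + 3 \cdot 44 \cdot 43\right) - 2426 = \left(1675 + 5676\right) - 2426 = 7351 - 2426 = 4925$)
$- O = \left(-1\right) 4925 = -4925$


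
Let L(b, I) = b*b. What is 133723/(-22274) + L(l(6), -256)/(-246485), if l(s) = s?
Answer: -32961515519/5490206890 ≈ -6.0037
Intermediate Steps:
L(b, I) = b²
133723/(-22274) + L(l(6), -256)/(-246485) = 133723/(-22274) + 6²/(-246485) = 133723*(-1/22274) + 36*(-1/246485) = -133723/22274 - 36/246485 = -32961515519/5490206890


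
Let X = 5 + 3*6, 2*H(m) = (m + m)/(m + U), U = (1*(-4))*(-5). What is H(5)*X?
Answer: 23/5 ≈ 4.6000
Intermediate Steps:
U = 20 (U = -4*(-5) = 20)
H(m) = m/(20 + m) (H(m) = ((m + m)/(m + 20))/2 = ((2*m)/(20 + m))/2 = (2*m/(20 + m))/2 = m/(20 + m))
X = 23 (X = 5 + 18 = 23)
H(5)*X = (5/(20 + 5))*23 = (5/25)*23 = (5*(1/25))*23 = (⅕)*23 = 23/5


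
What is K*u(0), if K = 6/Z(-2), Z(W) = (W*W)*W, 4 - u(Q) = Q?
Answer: -3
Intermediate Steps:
u(Q) = 4 - Q
Z(W) = W³ (Z(W) = W²*W = W³)
K = -¾ (K = 6/((-2)³) = 6/(-8) = 6*(-⅛) = -¾ ≈ -0.75000)
K*u(0) = -3*(4 - 1*0)/4 = -3*(4 + 0)/4 = -¾*4 = -3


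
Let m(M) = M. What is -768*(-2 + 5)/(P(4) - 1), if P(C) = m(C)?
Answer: -768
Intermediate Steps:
P(C) = C
-768*(-2 + 5)/(P(4) - 1) = -768*(-2 + 5)/(4 - 1) = -2304/3 = -768*1 = -768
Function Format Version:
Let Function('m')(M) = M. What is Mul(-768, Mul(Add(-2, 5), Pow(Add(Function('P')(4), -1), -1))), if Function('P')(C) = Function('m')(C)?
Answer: -768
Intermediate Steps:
Function('P')(C) = C
Mul(-768, Mul(Add(-2, 5), Pow(Add(Function('P')(4), -1), -1))) = Mul(-768, Mul(Add(-2, 5), Pow(Add(4, -1), -1))) = Mul(-768, Mul(3, Pow(3, -1))) = Mul(-768, Mul(3, Rational(1, 3))) = Mul(-768, 1) = -768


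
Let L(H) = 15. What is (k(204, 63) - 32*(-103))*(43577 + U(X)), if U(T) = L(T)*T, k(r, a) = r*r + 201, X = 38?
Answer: 1991603611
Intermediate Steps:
k(r, a) = 201 + r² (k(r, a) = r² + 201 = 201 + r²)
U(T) = 15*T
(k(204, 63) - 32*(-103))*(43577 + U(X)) = ((201 + 204²) - 32*(-103))*(43577 + 15*38) = ((201 + 41616) + 3296)*(43577 + 570) = (41817 + 3296)*44147 = 45113*44147 = 1991603611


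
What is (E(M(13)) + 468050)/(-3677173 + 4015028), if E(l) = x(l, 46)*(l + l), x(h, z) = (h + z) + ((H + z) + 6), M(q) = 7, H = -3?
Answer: 469478/337855 ≈ 1.3896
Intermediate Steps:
x(h, z) = 3 + h + 2*z (x(h, z) = (h + z) + ((-3 + z) + 6) = (h + z) + (3 + z) = 3 + h + 2*z)
E(l) = 2*l*(95 + l) (E(l) = (3 + l + 2*46)*(l + l) = (3 + l + 92)*(2*l) = (95 + l)*(2*l) = 2*l*(95 + l))
(E(M(13)) + 468050)/(-3677173 + 4015028) = (2*7*(95 + 7) + 468050)/(-3677173 + 4015028) = (2*7*102 + 468050)/337855 = (1428 + 468050)*(1/337855) = 469478*(1/337855) = 469478/337855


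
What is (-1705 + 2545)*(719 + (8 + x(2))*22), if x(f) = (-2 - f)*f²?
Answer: 456120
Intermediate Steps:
x(f) = f²*(-2 - f)
(-1705 + 2545)*(719 + (8 + x(2))*22) = (-1705 + 2545)*(719 + (8 + 2²*(-2 - 1*2))*22) = 840*(719 + (8 + 4*(-2 - 2))*22) = 840*(719 + (8 + 4*(-4))*22) = 840*(719 + (8 - 16)*22) = 840*(719 - 8*22) = 840*(719 - 176) = 840*543 = 456120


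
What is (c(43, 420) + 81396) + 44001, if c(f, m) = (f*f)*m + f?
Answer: 902020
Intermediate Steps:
c(f, m) = f + m*f² (c(f, m) = f²*m + f = m*f² + f = f + m*f²)
(c(43, 420) + 81396) + 44001 = (43*(1 + 43*420) + 81396) + 44001 = (43*(1 + 18060) + 81396) + 44001 = (43*18061 + 81396) + 44001 = (776623 + 81396) + 44001 = 858019 + 44001 = 902020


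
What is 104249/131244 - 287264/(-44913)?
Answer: 4709312417/654951308 ≈ 7.1903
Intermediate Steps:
104249/131244 - 287264/(-44913) = 104249*(1/131244) - 287264*(-1/44913) = 104249/131244 + 287264/44913 = 4709312417/654951308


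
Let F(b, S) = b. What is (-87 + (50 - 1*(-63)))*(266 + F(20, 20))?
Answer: 7436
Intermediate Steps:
(-87 + (50 - 1*(-63)))*(266 + F(20, 20)) = (-87 + (50 - 1*(-63)))*(266 + 20) = (-87 + (50 + 63))*286 = (-87 + 113)*286 = 26*286 = 7436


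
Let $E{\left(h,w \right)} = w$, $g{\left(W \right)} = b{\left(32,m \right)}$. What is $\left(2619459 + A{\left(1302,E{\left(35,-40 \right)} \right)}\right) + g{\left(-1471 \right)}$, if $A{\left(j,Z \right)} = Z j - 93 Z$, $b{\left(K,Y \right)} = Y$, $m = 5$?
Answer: $2571104$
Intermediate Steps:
$g{\left(W \right)} = 5$
$A{\left(j,Z \right)} = - 93 Z + Z j$
$\left(2619459 + A{\left(1302,E{\left(35,-40 \right)} \right)}\right) + g{\left(-1471 \right)} = \left(2619459 - 40 \left(-93 + 1302\right)\right) + 5 = \left(2619459 - 48360\right) + 5 = 2571099 + 5 = 2571104$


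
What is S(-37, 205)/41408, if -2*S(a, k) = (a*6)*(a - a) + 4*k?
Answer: -205/20704 ≈ -0.0099015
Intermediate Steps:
S(a, k) = -2*k (S(a, k) = -((a*6)*(a - a) + 4*k)/2 = -((6*a)*0 + 4*k)/2 = -(0 + 4*k)/2 = -2*k)
S(-37, 205)/41408 = -2*205/41408 = -410*1/41408 = -205/20704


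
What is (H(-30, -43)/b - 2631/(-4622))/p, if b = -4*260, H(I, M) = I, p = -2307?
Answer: -47915/184824536 ≈ -0.00025925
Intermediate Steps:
b = -1040
(H(-30, -43)/b - 2631/(-4622))/p = (-30/(-1040) - 2631/(-4622))/(-2307) = (-30*(-1/1040) - 2631*(-1/4622))*(-1/2307) = (3/104 + 2631/4622)*(-1/2307) = (143745/240344)*(-1/2307) = -47915/184824536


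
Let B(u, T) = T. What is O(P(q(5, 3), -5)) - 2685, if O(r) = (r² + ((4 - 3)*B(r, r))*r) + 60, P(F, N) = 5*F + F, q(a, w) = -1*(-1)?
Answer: -2553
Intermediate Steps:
q(a, w) = 1
P(F, N) = 6*F
O(r) = 60 + 2*r² (O(r) = (r² + ((4 - 3)*r)*r) + 60 = (r² + (1*r)*r) + 60 = (r² + r*r) + 60 = (r² + r²) + 60 = 2*r² + 60 = 60 + 2*r²)
O(P(q(5, 3), -5)) - 2685 = (60 + 2*(6*1)²) - 2685 = (60 + 2*6²) - 2685 = (60 + 2*36) - 2685 = (60 + 72) - 2685 = 132 - 2685 = -2553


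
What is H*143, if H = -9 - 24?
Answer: -4719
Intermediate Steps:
H = -33
H*143 = -33*143 = -4719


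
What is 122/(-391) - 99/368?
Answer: -3635/6256 ≈ -0.58104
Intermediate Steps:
122/(-391) - 99/368 = 122*(-1/391) - 99*1/368 = -122/391 - 99/368 = -3635/6256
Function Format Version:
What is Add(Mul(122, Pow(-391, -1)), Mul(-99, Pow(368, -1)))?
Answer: Rational(-3635, 6256) ≈ -0.58104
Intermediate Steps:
Add(Mul(122, Pow(-391, -1)), Mul(-99, Pow(368, -1))) = Add(Mul(122, Rational(-1, 391)), Mul(-99, Rational(1, 368))) = Add(Rational(-122, 391), Rational(-99, 368)) = Rational(-3635, 6256)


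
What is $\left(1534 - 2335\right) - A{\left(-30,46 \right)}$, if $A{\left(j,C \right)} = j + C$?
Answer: $-817$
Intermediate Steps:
$A{\left(j,C \right)} = C + j$
$\left(1534 - 2335\right) - A{\left(-30,46 \right)} = \left(1534 - 2335\right) - \left(46 - 30\right) = -801 - 16 = -817$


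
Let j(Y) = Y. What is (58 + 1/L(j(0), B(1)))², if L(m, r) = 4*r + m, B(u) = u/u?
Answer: 54289/16 ≈ 3393.1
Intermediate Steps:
B(u) = 1
L(m, r) = m + 4*r
(58 + 1/L(j(0), B(1)))² = (58 + 1/(0 + 4*1))² = (58 + 1/(0 + 4))² = (58 + 1/4)² = (58 + ¼)² = (233/4)² = 54289/16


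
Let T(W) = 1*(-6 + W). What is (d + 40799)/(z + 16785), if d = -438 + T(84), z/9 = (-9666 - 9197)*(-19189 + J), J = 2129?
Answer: 40439/2896241805 ≈ 1.3963e-5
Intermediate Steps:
z = 2896225020 (z = 9*((-9666 - 9197)*(-19189 + 2129)) = 9*(-18863*(-17060)) = 9*321802780 = 2896225020)
T(W) = -6 + W
d = -360 (d = -438 + (-6 + 84) = -438 + 78 = -360)
(d + 40799)/(z + 16785) = (-360 + 40799)/(2896225020 + 16785) = 40439/2896241805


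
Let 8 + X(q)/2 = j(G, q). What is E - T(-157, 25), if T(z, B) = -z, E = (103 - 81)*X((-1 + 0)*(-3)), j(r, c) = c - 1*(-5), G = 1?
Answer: -157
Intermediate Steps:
j(r, c) = 5 + c (j(r, c) = c + 5 = 5 + c)
X(q) = -6 + 2*q (X(q) = -16 + 2*(5 + q) = -16 + (10 + 2*q) = -6 + 2*q)
E = 0 (E = (103 - 81)*(-6 + 2*((-1 + 0)*(-3))) = 22*(-6 + 2*(-1*(-3))) = 22*(-6 + 2*3) = 22*(-6 + 6) = 22*0 = 0)
E - T(-157, 25) = 0 - (-1)*(-157) = 0 - 1*157 = 0 - 157 = -157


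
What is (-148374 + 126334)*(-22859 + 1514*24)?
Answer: -297033080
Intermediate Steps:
(-148374 + 126334)*(-22859 + 1514*24) = -22040*(-22859 + 36336) = -22040*13477 = -297033080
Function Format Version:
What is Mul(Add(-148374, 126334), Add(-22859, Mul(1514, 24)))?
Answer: -297033080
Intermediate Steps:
Mul(Add(-148374, 126334), Add(-22859, Mul(1514, 24))) = Mul(-22040, Add(-22859, 36336)) = Mul(-22040, 13477) = -297033080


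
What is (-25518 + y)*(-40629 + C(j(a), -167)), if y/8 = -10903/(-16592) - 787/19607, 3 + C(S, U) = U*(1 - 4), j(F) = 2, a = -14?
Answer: 5947911023540031/5809274 ≈ 1.0239e+9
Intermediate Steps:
C(S, U) = -3 - 3*U (C(S, U) = -3 + U*(1 - 4) = -3 + U*(-3) = -3 - 3*U)
y = 200717217/40664918 (y = 8*(-10903/(-16592) - 787/19607) = 8*(-10903*(-1/16592) - 787*1/19607) = 8*(10903/16592 - 787/19607) = 8*(200717217/325319344) = 200717217/40664918 ≈ 4.9359)
(-25518 + y)*(-40629 + C(j(a), -167)) = (-25518 + 200717217/40664918)*(-40629 + (-3 - 3*(-167))) = -1037486660307*(-40629 + (-3 + 501))/40664918 = -1037486660307*(-40629 + 498)/40664918 = -1037486660307/40664918*(-40131) = 5947911023540031/5809274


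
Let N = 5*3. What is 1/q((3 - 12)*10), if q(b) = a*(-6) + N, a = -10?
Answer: 1/75 ≈ 0.013333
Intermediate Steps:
N = 15
q(b) = 75 (q(b) = -10*(-6) + 15 = 60 + 15 = 75)
1/q((3 - 12)*10) = 1/75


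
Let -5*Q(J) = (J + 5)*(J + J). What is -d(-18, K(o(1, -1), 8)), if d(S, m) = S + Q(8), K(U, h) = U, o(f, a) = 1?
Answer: 298/5 ≈ 59.600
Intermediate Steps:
Q(J) = -2*J*(5 + J)/5 (Q(J) = -(J + 5)*(J + J)/5 = -(5 + J)*2*J/5 = -2*J*(5 + J)/5)
d(S, m) = -208/5 + S (d(S, m) = S - 2/5*8*(5 + 8) = S - 2/5*8*13 = S - 208/5 = -208/5 + S)
-d(-18, K(o(1, -1), 8)) = -(-208/5 - 18) = -1*(-298/5) = 298/5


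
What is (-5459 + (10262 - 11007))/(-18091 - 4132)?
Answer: 6204/22223 ≈ 0.27917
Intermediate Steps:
(-5459 + (10262 - 11007))/(-18091 - 4132) = (-5459 - 745)/(-22223) = -6204*(-1/22223) = 6204/22223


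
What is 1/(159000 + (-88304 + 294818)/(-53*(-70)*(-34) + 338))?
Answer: 6989/1111239527 ≈ 6.2894e-6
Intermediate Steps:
1/(159000 + (-88304 + 294818)/(-53*(-70)*(-34) + 338)) = 1/(159000 + 206514/(3710*(-34) + 338)) = 1/(159000 + 206514/(-126140 + 338)) = 1/(159000 + 206514/(-125802)) = 1/(159000 + 206514*(-1/125802)) = 1/(159000 - 11473/6989) = 1/(1111239527/6989) = 6989/1111239527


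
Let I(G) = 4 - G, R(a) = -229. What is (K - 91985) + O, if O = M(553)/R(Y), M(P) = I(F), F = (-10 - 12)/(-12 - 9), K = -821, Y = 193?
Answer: -446304116/4809 ≈ -92806.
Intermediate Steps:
F = 22/21 (F = -22/(-21) = -22*(-1/21) = 22/21 ≈ 1.0476)
M(P) = 62/21 (M(P) = 4 - 1*22/21 = 4 - 22/21 = 62/21)
O = -62/4809 (O = (62/21)/(-229) = (62/21)*(-1/229) = -62/4809 ≈ -0.012892)
(K - 91985) + O = (-821 - 91985) - 62/4809 = -92806 - 62/4809 = -446304116/4809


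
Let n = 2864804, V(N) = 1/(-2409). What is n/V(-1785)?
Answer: -6901312836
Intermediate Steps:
V(N) = -1/2409
n/V(-1785) = 2864804/(-1/2409) = 2864804*(-2409) = -6901312836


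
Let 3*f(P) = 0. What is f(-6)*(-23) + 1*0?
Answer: 0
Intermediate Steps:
f(P) = 0 (f(P) = (⅓)*0 = 0)
f(-6)*(-23) + 1*0 = 0*(-23) + 1*0 = 0 + 0 = 0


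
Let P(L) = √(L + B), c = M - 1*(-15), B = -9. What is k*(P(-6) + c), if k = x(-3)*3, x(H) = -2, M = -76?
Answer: 366 - 6*I*√15 ≈ 366.0 - 23.238*I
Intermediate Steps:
c = -61 (c = -76 - 1*(-15) = -76 + 15 = -61)
P(L) = √(-9 + L) (P(L) = √(L - 9) = √(-9 + L))
k = -6 (k = -2*3 = -6)
k*(P(-6) + c) = -6*(√(-9 - 6) - 61) = -6*(√(-15) - 61) = -6*(I*√15 - 61) = -6*(-61 + I*√15) = 366 - 6*I*√15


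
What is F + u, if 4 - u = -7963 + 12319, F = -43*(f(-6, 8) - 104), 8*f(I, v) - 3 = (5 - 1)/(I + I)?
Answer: 317/3 ≈ 105.67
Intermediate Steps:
f(I, v) = 3/8 + 1/(4*I) (f(I, v) = 3/8 + ((5 - 1)/(I + I))/8 = 3/8 + (4/((2*I)))/8 = 3/8 + (4*(1/(2*I)))/8 = 3/8 + (2/I)/8 = 3/8 + 1/(4*I))
F = 13373/3 (F = -43*((⅛)*(2 + 3*(-6))/(-6) - 104) = -43*((⅛)*(-⅙)*(2 - 18) - 104) = -43*((⅛)*(-⅙)*(-16) - 104) = -43*(⅓ - 104) = -43*(-311/3) = 13373/3 ≈ 4457.7)
u = -4352 (u = 4 - (-7963 + 12319) = 4 - 1*4356 = 4 - 4356 = -4352)
F + u = 13373/3 - 4352 = 317/3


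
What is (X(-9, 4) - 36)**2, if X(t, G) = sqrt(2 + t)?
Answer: (36 - I*sqrt(7))**2 ≈ 1289.0 - 190.49*I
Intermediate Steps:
(X(-9, 4) - 36)**2 = (sqrt(2 - 9) - 36)**2 = (sqrt(-7) - 36)**2 = (I*sqrt(7) - 36)**2 = (-36 + I*sqrt(7))**2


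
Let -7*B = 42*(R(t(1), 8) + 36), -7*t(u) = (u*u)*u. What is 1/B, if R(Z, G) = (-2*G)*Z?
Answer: -7/1608 ≈ -0.0043532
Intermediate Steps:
t(u) = -u**3/7 (t(u) = -u*u*u/7 = -u**2*u/7 = -u**3/7)
R(Z, G) = -2*G*Z
B = -1608/7 (B = -6*(-2*8*(-1/7*1**3) + 36) = -6*(-2*8*(-1/7*1) + 36) = -6*(-2*8*(-1/7) + 36) = -6*(16/7 + 36) = -6*268/7 = -1/7*1608 = -1608/7 ≈ -229.71)
1/B = 1/(-1608/7) = -7/1608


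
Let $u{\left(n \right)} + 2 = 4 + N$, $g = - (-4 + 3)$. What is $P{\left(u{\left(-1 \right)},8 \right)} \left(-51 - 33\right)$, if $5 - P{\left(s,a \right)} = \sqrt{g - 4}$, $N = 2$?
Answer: $-420 + 84 i \sqrt{3} \approx -420.0 + 145.49 i$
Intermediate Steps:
$g = 1$ ($g = \left(-1\right) \left(-1\right) = 1$)
$u{\left(n \right)} = 4$ ($u{\left(n \right)} = -2 + \left(4 + 2\right) = -2 + 6 = 4$)
$P{\left(s,a \right)} = 5 - i \sqrt{3}$ ($P{\left(s,a \right)} = 5 - \sqrt{1 - 4} = 5 - \sqrt{-3} = 5 - i \sqrt{3}$)
$P{\left(u{\left(-1 \right)},8 \right)} \left(-51 - 33\right) = \left(5 - i \sqrt{3}\right) \left(-51 - 33\right) = \left(5 - i \sqrt{3}\right) \left(-84\right) = -420 + 84 i \sqrt{3}$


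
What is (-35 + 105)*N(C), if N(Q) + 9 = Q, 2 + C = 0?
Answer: -770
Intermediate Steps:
C = -2 (C = -2 + 0 = -2)
N(Q) = -9 + Q
(-35 + 105)*N(C) = (-35 + 105)*(-9 - 2) = 70*(-11) = -770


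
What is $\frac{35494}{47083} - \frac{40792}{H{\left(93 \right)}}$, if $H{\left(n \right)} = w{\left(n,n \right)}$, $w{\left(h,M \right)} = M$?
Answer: $- \frac{1917308794}{4378719} \approx -437.87$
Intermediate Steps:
$H{\left(n \right)} = n$
$\frac{35494}{47083} - \frac{40792}{H{\left(93 \right)}} = \frac{35494}{47083} - \frac{40792}{93} = - \frac{1917308794}{4378719}$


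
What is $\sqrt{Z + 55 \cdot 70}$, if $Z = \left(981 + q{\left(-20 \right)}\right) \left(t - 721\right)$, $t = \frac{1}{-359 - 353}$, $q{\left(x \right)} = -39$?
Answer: $\frac{i \sqrt{21397261007}}{178} \approx 821.79 i$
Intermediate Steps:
$t = - \frac{1}{712}$ ($t = \frac{1}{-712} = - \frac{1}{712} \approx -0.0014045$)
$Z = - \frac{241789263}{356}$ ($Z = \left(981 - 39\right) \left(- \frac{1}{712} - 721\right) = 942 \left(- \frac{513353}{712}\right) = - \frac{241789263}{356} \approx -6.7918 \cdot 10^{5}$)
$\sqrt{Z + 55 \cdot 70} = \sqrt{- \frac{241789263}{356} + 55 \cdot 70} = \sqrt{- \frac{241789263}{356} + 3850} = \sqrt{- \frac{240418663}{356}} = \frac{i \sqrt{21397261007}}{178}$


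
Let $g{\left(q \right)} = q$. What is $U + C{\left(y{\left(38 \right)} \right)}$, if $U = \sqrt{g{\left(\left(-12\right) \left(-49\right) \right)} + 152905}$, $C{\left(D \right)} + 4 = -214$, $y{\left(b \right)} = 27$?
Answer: $-218 + \sqrt{153493} \approx 173.78$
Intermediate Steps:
$C{\left(D \right)} = -218$ ($C{\left(D \right)} = -4 - 214 = -218$)
$U = \sqrt{153493}$ ($U = \sqrt{\left(-12\right) \left(-49\right) + 152905} = \sqrt{588 + 152905} = \sqrt{153493} \approx 391.78$)
$U + C{\left(y{\left(38 \right)} \right)} = \sqrt{153493} - 218 = -218 + \sqrt{153493}$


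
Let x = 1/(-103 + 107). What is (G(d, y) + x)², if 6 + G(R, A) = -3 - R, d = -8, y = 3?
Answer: 9/16 ≈ 0.56250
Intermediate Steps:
G(R, A) = -9 - R (G(R, A) = -6 + (-3 - R) = -9 - R)
x = ¼ (x = 1/4 = ¼ ≈ 0.25000)
(G(d, y) + x)² = ((-9 - 1*(-8)) + ¼)² = ((-9 + 8) + ¼)² = (-1 + ¼)² = (-¾)² = 9/16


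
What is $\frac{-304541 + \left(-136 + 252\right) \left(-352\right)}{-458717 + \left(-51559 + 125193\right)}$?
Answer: $\frac{345373}{385083} \approx 0.89688$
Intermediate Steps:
$\frac{-304541 + \left(-136 + 252\right) \left(-352\right)}{-458717 + \left(-51559 + 125193\right)} = \frac{-304541 + 116 \left(-352\right)}{-458717 + 73634} = \frac{-304541 - 40832}{-385083} = \left(-345373\right) \left(- \frac{1}{385083}\right) = \frac{345373}{385083}$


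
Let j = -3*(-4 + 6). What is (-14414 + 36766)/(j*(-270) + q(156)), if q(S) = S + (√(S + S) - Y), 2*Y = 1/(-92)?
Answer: 1343990890880/106777873153 - 1513498624*√78/106777873153 ≈ 12.462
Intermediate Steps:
Y = -1/184 (Y = (½)/(-92) = (½)*(-1/92) = -1/184 ≈ -0.0054348)
j = -6 (j = -3*2 = -6)
q(S) = 1/184 + S + √2*√S (q(S) = S + (√(S + S) - 1*(-1/184)) = S + (√(2*S) + 1/184) = S + (√2*√S + 1/184) = S + (1/184 + √2*√S) = 1/184 + S + √2*√S)
(-14414 + 36766)/(j*(-270) + q(156)) = (-14414 + 36766)/(-6*(-270) + (1/184 + 156 + √2*√156)) = 22352/(1620 + (1/184 + 156 + √2*(2*√39))) = 22352/(1620 + (1/184 + 156 + 2*√78)) = 22352/(1620 + (28705/184 + 2*√78)) = 22352/(326785/184 + 2*√78)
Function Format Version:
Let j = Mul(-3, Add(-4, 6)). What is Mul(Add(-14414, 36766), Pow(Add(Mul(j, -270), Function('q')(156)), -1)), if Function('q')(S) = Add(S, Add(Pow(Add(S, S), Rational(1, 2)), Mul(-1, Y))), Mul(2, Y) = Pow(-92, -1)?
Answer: Add(Rational(1343990890880, 106777873153), Mul(Rational(-1513498624, 106777873153), Pow(78, Rational(1, 2)))) ≈ 12.462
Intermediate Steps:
Y = Rational(-1, 184) (Y = Mul(Rational(1, 2), Pow(-92, -1)) = Mul(Rational(1, 2), Rational(-1, 92)) = Rational(-1, 184) ≈ -0.0054348)
j = -6 (j = Mul(-3, 2) = -6)
Function('q')(S) = Add(Rational(1, 184), S, Mul(Pow(2, Rational(1, 2)), Pow(S, Rational(1, 2)))) (Function('q')(S) = Add(S, Add(Pow(Add(S, S), Rational(1, 2)), Mul(-1, Rational(-1, 184)))) = Add(S, Add(Pow(Mul(2, S), Rational(1, 2)), Rational(1, 184))) = Add(S, Add(Mul(Pow(2, Rational(1, 2)), Pow(S, Rational(1, 2))), Rational(1, 184))) = Add(S, Add(Rational(1, 184), Mul(Pow(2, Rational(1, 2)), Pow(S, Rational(1, 2))))) = Add(Rational(1, 184), S, Mul(Pow(2, Rational(1, 2)), Pow(S, Rational(1, 2)))))
Mul(Add(-14414, 36766), Pow(Add(Mul(j, -270), Function('q')(156)), -1)) = Mul(Add(-14414, 36766), Pow(Add(Mul(-6, -270), Add(Rational(1, 184), 156, Mul(Pow(2, Rational(1, 2)), Pow(156, Rational(1, 2))))), -1)) = Mul(22352, Pow(Add(1620, Add(Rational(1, 184), 156, Mul(Pow(2, Rational(1, 2)), Mul(2, Pow(39, Rational(1, 2)))))), -1)) = Mul(22352, Pow(Add(1620, Add(Rational(1, 184), 156, Mul(2, Pow(78, Rational(1, 2))))), -1)) = Mul(22352, Pow(Add(1620, Add(Rational(28705, 184), Mul(2, Pow(78, Rational(1, 2))))), -1)) = Mul(22352, Pow(Add(Rational(326785, 184), Mul(2, Pow(78, Rational(1, 2)))), -1))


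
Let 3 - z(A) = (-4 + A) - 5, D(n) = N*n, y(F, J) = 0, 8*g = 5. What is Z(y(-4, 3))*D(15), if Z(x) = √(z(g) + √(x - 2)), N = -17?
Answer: -255*√(182 + 16*I*√2)/4 ≈ -861.69 - 53.36*I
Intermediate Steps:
g = 5/8 (g = (⅛)*5 = 5/8 ≈ 0.62500)
D(n) = -17*n
z(A) = 12 - A (z(A) = 3 - ((-4 + A) - 5) = 3 - (-9 + A) = 3 + (9 - A) = 12 - A)
Z(x) = √(91/8 + √(-2 + x)) (Z(x) = √((12 - 1*5/8) + √(x - 2)) = √((12 - 5/8) + √(-2 + x)) = √(91/8 + √(-2 + x)))
Z(y(-4, 3))*D(15) = (√(182 + 16*√(-2 + 0))/4)*(-17*15) = (√(182 + 16*√(-2))/4)*(-255) = (√(182 + 16*(I*√2))/4)*(-255) = (√(182 + 16*I*√2)/4)*(-255) = -255*√(182 + 16*I*√2)/4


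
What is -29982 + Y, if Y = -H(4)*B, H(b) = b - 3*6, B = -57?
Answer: -30780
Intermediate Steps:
H(b) = -18 + b (H(b) = b - 18 = -18 + b)
Y = -798 (Y = -(-18 + 4)*(-57) = -(-14)*(-57) = -1*798 = -798)
-29982 + Y = -29982 - 798 = -30780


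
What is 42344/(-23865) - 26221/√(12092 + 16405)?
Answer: -42344/23865 - 26221*√28497/28497 ≈ -157.10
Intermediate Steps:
42344/(-23865) - 26221/√(12092 + 16405) = 42344*(-1/23865) - 26221*√28497/28497 = -42344/23865 - 26221*√28497/28497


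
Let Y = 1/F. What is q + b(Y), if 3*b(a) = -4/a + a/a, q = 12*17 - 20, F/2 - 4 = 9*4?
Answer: 233/3 ≈ 77.667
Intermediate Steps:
F = 80 (F = 8 + 2*(9*4) = 8 + 2*36 = 8 + 72 = 80)
q = 184 (q = 204 - 20 = 184)
Y = 1/80 ≈ 0.012500
b(a) = ⅓ - 4/(3*a) (b(a) = (-4/a + a/a)/3 = (-4/a + 1)/3 = (1 - 4/a)/3 = ⅓ - 4/(3*a))
q + b(Y) = 184 + (-4 + 1/80)/(3*(1/80)) = 184 + (⅓)*80*(-319/80) = 184 - 319/3 = 233/3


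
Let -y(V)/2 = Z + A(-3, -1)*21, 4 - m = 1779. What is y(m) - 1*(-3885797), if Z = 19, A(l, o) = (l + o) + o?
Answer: 3885969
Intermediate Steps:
A(l, o) = l + 2*o
m = -1775 (m = 4 - 1*1779 = 4 - 1779 = -1775)
y(V) = 172 (y(V) = -2*(19 + (-3 + 2*(-1))*21) = -2*(19 + (-3 - 2)*21) = -2*(19 - 5*21) = -2*(19 - 105) = -2*(-86) = 172)
y(m) - 1*(-3885797) = 172 - 1*(-3885797) = 172 + 3885797 = 3885969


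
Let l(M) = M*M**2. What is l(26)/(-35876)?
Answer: -4394/8969 ≈ -0.48991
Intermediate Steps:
l(M) = M**3
l(26)/(-35876) = 26**3/(-35876) = 17576*(-1/35876) = -4394/8969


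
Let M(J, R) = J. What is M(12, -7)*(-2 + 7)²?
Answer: 300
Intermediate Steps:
M(12, -7)*(-2 + 7)² = 12*(-2 + 7)² = 12*5² = 12*25 = 300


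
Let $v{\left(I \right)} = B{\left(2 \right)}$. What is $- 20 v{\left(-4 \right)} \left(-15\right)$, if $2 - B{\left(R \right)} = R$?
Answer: $0$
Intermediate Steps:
$B{\left(R \right)} = 2 - R$
$v{\left(I \right)} = 0$ ($v{\left(I \right)} = 2 - 2 = 0$)
$- 20 v{\left(-4 \right)} \left(-15\right) = \left(-20\right) 0 \left(-15\right) = 0 \left(-15\right) = 0$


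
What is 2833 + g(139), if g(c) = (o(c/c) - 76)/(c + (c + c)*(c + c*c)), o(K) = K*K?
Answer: 15326583752/5410019 ≈ 2833.0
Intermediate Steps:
o(K) = K²
g(c) = -75/(c + 2*c*(c + c²)) (g(c) = ((c/c)² - 76)/(c + (c + c)*(c + c*c)) = (1² - 76)/(c + (2*c)*(c + c²)) = (1 - 76)/(c + 2*c*(c + c²)) = -75/(c + 2*c*(c + c²)))
2833 + g(139) = 2833 - 75/(139*(1 + 2*139 + 2*139²)) = 2833 - 75*1/139/(1 + 278 + 2*19321) = 2833 - 75*1/139/(1 + 278 + 38642) = 2833 - 75*1/139/38921 = 2833 - 75*1/139*1/38921 = 2833 - 75/5410019 = 15326583752/5410019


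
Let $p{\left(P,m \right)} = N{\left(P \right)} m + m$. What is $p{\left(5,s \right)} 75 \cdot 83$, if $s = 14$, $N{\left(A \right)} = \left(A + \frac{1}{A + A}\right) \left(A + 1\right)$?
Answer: $2753940$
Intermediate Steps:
$N{\left(A \right)} = \left(1 + A\right) \left(A + \frac{1}{2 A}\right)$ ($N{\left(A \right)} = \left(A + \frac{1}{2 A}\right) \left(1 + A\right) = \left(1 + A\right) \left(A + \frac{1}{2 A}\right)$)
$p{\left(P,m \right)} = m + m \left(\frac{1}{2} + P + P^{2} + \frac{1}{2 P}\right)$ ($p{\left(P,m \right)} = \left(\frac{1}{2} + P + P^{2} + \frac{1}{2 P}\right) m + m = m \left(\frac{1}{2} + P + P^{2} + \frac{1}{2 P}\right) + m = m + m \left(\frac{1}{2} + P + P^{2} + \frac{1}{2 P}\right)$)
$p{\left(5,s \right)} 75 \cdot 83 = \left(\frac{3}{2} \cdot 14 + 5 \cdot 14 + 14 \cdot 5^{2} + \frac{1}{2} \cdot 14 \cdot \frac{1}{5}\right) 75 \cdot 83 = \left(21 + 70 + 14 \cdot 25 + \frac{1}{2} \cdot 14 \cdot \frac{1}{5}\right) 75 \cdot 83 = \left(21 + 70 + 350 + \frac{7}{5}\right) 75 \cdot 83 = \frac{2212}{5} \cdot 75 \cdot 83 = 33180 \cdot 83 = 2753940$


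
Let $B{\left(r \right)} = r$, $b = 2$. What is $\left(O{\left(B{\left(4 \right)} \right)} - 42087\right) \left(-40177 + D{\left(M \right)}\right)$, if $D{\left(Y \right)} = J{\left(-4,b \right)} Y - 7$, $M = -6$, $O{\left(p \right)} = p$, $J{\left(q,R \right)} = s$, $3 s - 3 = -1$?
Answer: $1691231604$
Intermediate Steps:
$s = \frac{2}{3}$ ($s = 1 + \frac{1}{3} \left(-1\right) = 1 - \frac{1}{3} = \frac{2}{3} \approx 0.66667$)
$J{\left(q,R \right)} = \frac{2}{3}$
$D{\left(Y \right)} = -7 + \frac{2 Y}{3}$ ($D{\left(Y \right)} = \frac{2 Y}{3} - 7 = -7 + \frac{2 Y}{3}$)
$\left(O{\left(B{\left(4 \right)} \right)} - 42087\right) \left(-40177 + D{\left(M \right)}\right) = \left(4 - 42087\right) \left(-40177 + \left(-7 + \frac{2}{3} \left(-6\right)\right)\right) = - 42083 \left(-40177 - 11\right) = \left(-42083\right) \left(-40188\right) = 1691231604$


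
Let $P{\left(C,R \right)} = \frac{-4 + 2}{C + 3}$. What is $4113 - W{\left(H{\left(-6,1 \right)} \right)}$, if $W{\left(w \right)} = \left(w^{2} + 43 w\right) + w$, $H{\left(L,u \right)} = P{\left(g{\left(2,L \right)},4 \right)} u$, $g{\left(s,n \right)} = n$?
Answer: $\frac{36749}{9} \approx 4083.2$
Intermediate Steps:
$P{\left(C,R \right)} = - \frac{2}{3 + C}$
$H{\left(L,u \right)} = - \frac{2 u}{3 + L}$ ($H{\left(L,u \right)} = - \frac{2}{3 + L} u = - \frac{2 u}{3 + L}$)
$W{\left(w \right)} = w^{2} + 44 w$
$4113 - W{\left(H{\left(-6,1 \right)} \right)} = 4113 - \left(-2\right) 1 \frac{1}{3 - 6} \left(44 - \frac{2}{3 - 6}\right) = 4113 - \left(-2\right) 1 \frac{1}{-3} \left(44 - \frac{2}{-3}\right) = 4113 - \left(-2\right) 1 \left(- \frac{1}{3}\right) \left(44 - 2 \left(- \frac{1}{3}\right)\right) = 4113 - \frac{2 \left(44 + \frac{2}{3}\right)}{3} = 4113 - \frac{2}{3} \cdot \frac{134}{3} = 4113 - \frac{268}{9} = \frac{36749}{9}$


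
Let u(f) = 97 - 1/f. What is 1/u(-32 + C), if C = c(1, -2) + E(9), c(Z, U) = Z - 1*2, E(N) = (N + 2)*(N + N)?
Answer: 165/16004 ≈ 0.010310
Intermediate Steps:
E(N) = 2*N*(2 + N) (E(N) = (2 + N)*(2*N) = 2*N*(2 + N))
c(Z, U) = -2 + Z (c(Z, U) = Z - 2 = -2 + Z)
C = 197 (C = (-2 + 1) + 2*9*(2 + 9) = -1 + 2*9*11 = -1 + 198 = 197)
1/u(-32 + C) = 1/(97 - 1/(-32 + 197)) = 1/(97 - 1/165) = 1/(16004/165) = 165/16004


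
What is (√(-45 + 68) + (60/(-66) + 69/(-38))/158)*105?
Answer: -119595/66044 + 105*√23 ≈ 501.75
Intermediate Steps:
(√(-45 + 68) + (60/(-66) + 69/(-38))/158)*105 = (√23 + (60*(-1/66) + 69*(-1/38))*(1/158))*105 = (√23 + (-10/11 - 69/38)*(1/158))*105 = (√23 - 1139/418*1/158)*105 = (√23 - 1139/66044)*105 = (-1139/66044 + √23)*105 = -119595/66044 + 105*√23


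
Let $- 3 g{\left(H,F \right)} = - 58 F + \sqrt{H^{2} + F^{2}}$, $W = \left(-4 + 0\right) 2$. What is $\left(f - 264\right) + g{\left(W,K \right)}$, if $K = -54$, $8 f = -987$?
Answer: $- \frac{11451}{8} - \frac{2 \sqrt{745}}{3} \approx -1449.6$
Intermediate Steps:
$f = - \frac{987}{8}$ ($f = \frac{1}{8} \left(-987\right) = - \frac{987}{8} \approx -123.38$)
$W = -8$ ($W = \left(-4\right) 2 = -8$)
$g{\left(H,F \right)} = - \frac{\sqrt{F^{2} + H^{2}}}{3} + \frac{58 F}{3}$ ($g{\left(H,F \right)} = - \frac{- 58 F + \sqrt{H^{2} + F^{2}}}{3} = - \frac{- 58 F + \sqrt{F^{2} + H^{2}}}{3} = - \frac{\sqrt{F^{2} + H^{2}} - 58 F}{3} = - \frac{\sqrt{F^{2} + H^{2}}}{3} + \frac{58 F}{3}$)
$\left(f - 264\right) + g{\left(W,K \right)} = \left(- \frac{987}{8} - 264\right) - \left(1044 + \frac{\sqrt{\left(-54\right)^{2} + \left(-8\right)^{2}}}{3}\right) = - \frac{3099}{8} - \left(1044 + \frac{\sqrt{2916 + 64}}{3}\right) = - \frac{3099}{8} - \left(1044 + \frac{\sqrt{2980}}{3}\right) = - \frac{3099}{8} - \left(1044 + \frac{2 \sqrt{745}}{3}\right) = - \frac{11451}{8} - \frac{2 \sqrt{745}}{3}$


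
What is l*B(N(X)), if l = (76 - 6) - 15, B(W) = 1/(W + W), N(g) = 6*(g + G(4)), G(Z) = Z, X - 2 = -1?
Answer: 11/12 ≈ 0.91667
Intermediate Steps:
X = 1 (X = 2 - 1 = 1)
N(g) = 24 + 6*g (N(g) = 6*(g + 4) = 6*(4 + g) = 24 + 6*g)
B(W) = 1/(2*W)
l = 55 (l = 70 - 15 = 55)
l*B(N(X)) = 55*(1/(2*(24 + 6*1))) = 55*(1/(2*(24 + 6))) = 55*((1/2)/30) = 55*((1/2)*(1/30)) = 55*(1/60) = 11/12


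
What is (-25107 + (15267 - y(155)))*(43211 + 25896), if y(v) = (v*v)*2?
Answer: -4000604230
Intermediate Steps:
y(v) = 2*v**2 (y(v) = v**2*2 = 2*v**2)
(-25107 + (15267 - y(155)))*(43211 + 25896) = (-25107 + (15267 - 2*155**2))*(43211 + 25896) = (-25107 + (15267 - 2*24025))*69107 = (-25107 + (15267 - 1*48050))*69107 = (-25107 + (15267 - 48050))*69107 = (-25107 - 32783)*69107 = -57890*69107 = -4000604230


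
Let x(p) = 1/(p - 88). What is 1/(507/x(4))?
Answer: -1/42588 ≈ -2.3481e-5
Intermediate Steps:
x(p) = 1/(-88 + p)
1/(507/x(4)) = 1/(507/(1/(-88 + 4))) = 1/(507/(1/(-84))) = 1/(507/(-1/84)) = 1/(507*(-84)) = 1/(-42588) = -1/42588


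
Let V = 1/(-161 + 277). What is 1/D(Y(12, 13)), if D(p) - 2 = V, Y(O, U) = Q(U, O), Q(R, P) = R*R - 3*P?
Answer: 116/233 ≈ 0.49785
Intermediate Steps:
Q(R, P) = R**2 - 3*P
Y(O, U) = U**2 - 3*O
V = 1/116 ≈ 0.0086207
D(p) = 233/116 (D(p) = 2 + 1/116 = 233/116)
1/D(Y(12, 13)) = 1/(233/116) = 116/233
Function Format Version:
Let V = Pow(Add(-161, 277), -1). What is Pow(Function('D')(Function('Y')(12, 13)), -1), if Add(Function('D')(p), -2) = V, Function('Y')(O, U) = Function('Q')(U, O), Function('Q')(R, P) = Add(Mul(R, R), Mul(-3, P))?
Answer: Rational(116, 233) ≈ 0.49785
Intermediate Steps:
Function('Q')(R, P) = Add(Pow(R, 2), Mul(-3, P))
Function('Y')(O, U) = Add(Pow(U, 2), Mul(-3, O))
V = Rational(1, 116) (V = Pow(116, -1) = Rational(1, 116) ≈ 0.0086207)
Function('D')(p) = Rational(233, 116) (Function('D')(p) = Add(2, Rational(1, 116)) = Rational(233, 116))
Pow(Function('D')(Function('Y')(12, 13)), -1) = Pow(Rational(233, 116), -1) = Rational(116, 233)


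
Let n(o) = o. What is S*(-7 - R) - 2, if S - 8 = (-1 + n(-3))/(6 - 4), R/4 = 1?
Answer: -68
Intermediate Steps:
R = 4 (R = 4*1 = 4)
S = 6 (S = 8 + (-1 - 3)/(6 - 4) = 8 - 4/2 = 8 - 4*½ = 8 - 2 = 6)
S*(-7 - R) - 2 = 6*(-7 - 1*4) - 2 = 6*(-7 - 4) - 2 = 6*(-11) - 2 = -66 - 2 = -68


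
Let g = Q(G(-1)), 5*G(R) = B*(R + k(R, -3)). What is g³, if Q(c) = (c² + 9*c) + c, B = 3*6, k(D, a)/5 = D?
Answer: 245784927744/15625 ≈ 1.5730e+7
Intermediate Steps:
k(D, a) = 5*D
B = 18
G(R) = 108*R/5 (G(R) = (18*(R + 5*R))/5 = (18*(6*R))/5 = (108*R)/5 = 108*R/5)
Q(c) = c² + 10*c
g = 6264/25 (g = ((108/5)*(-1))*(10 + (108/5)*(-1)) = -108*(10 - 108/5)/5 = -108/5*(-58/5) = 6264/25 ≈ 250.56)
g³ = (6264/25)³ = 245784927744/15625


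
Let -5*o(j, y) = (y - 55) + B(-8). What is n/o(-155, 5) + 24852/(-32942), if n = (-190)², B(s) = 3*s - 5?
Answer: 2972033846/1301209 ≈ 2284.1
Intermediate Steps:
B(s) = -5 + 3*s
o(j, y) = 84/5 - y/5 (o(j, y) = -((y - 55) + (-5 + 3*(-8)))/5 = -((-55 + y) + (-5 - 24))/5 = -((-55 + y) - 29)/5 = -(-84 + y)/5 = 84/5 - y/5)
n = 36100
n/o(-155, 5) + 24852/(-32942) = 36100/(84/5 - ⅕*5) + 24852/(-32942) = 36100/(84/5 - 1) + 24852*(-1/32942) = 36100/(79/5) - 12426/16471 = 36100*(5/79) - 12426/16471 = 180500/79 - 12426/16471 = 2972033846/1301209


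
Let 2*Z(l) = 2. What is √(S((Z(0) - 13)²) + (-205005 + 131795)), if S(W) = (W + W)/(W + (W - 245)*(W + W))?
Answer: 2*I*√739439403/201 ≈ 270.57*I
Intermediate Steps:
Z(l) = 1 (Z(l) = (½)*2 = 1)
S(W) = 2*W/(W + 2*W*(-245 + W)) (S(W) = (2*W)/(W + (-245 + W)*(2*W)) = (2*W)/(W + 2*W*(-245 + W)) = 2*W/(W + 2*W*(-245 + W)))
√(S((Z(0) - 13)²) + (-205005 + 131795)) = √(2/(-489 + 2*(1 - 13)²) + (-205005 + 131795)) = √(2/(-489 + 2*(-12)²) - 73210) = √(2/(-489 + 2*144) - 73210) = √(2/(-489 + 288) - 73210) = √(2/(-201) - 73210) = √(2*(-1/201) - 73210) = √(-2/201 - 73210) = √(-14715212/201) = 2*I*√739439403/201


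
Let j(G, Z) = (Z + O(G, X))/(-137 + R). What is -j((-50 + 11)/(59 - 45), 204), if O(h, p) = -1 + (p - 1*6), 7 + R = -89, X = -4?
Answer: 193/233 ≈ 0.82833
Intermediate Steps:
R = -96 (R = -7 - 89 = -96)
O(h, p) = -7 + p (O(h, p) = -1 + (p - 6) = -1 + (-6 + p) = -7 + p)
j(G, Z) = 11/233 - Z/233 (j(G, Z) = (Z + (-7 - 4))/(-137 - 96) = (Z - 11)/(-233) = (-11 + Z)*(-1/233) = 11/233 - Z/233)
-j((-50 + 11)/(59 - 45), 204) = -(11/233 - 1/233*204) = -(11/233 - 204/233) = -1*(-193/233) = 193/233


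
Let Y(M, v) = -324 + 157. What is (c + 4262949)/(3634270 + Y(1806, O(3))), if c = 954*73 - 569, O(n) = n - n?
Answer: 4332022/3634103 ≈ 1.1920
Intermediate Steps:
O(n) = 0
Y(M, v) = -167
c = 69073 (c = 69642 - 569 = 69073)
(c + 4262949)/(3634270 + Y(1806, O(3))) = (69073 + 4262949)/(3634270 - 167) = 4332022/3634103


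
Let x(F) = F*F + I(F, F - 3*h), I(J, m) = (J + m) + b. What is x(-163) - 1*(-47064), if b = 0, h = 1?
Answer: 73304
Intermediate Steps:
I(J, m) = J + m (I(J, m) = (J + m) + 0 = J + m)
x(F) = -3 + F**2 + 2*F (x(F) = F*F + (F + (F - 3*1)) = F**2 + (F + (F - 3)) = F**2 + (F + (-3 + F)) = F**2 + (-3 + 2*F) = -3 + F**2 + 2*F)
x(-163) - 1*(-47064) = (-3 + (-163)**2 + 2*(-163)) - 1*(-47064) = (-3 + 26569 - 326) + 47064 = 26240 + 47064 = 73304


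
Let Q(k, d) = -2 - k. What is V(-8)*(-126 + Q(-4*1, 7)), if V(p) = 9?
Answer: -1116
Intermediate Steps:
V(-8)*(-126 + Q(-4*1, 7)) = 9*(-126 + (-2 - (-4))) = 9*(-126 + (-2 - 1*(-4))) = 9*(-126 + (-2 + 4)) = 9*(-126 + 2) = 9*(-124) = -1116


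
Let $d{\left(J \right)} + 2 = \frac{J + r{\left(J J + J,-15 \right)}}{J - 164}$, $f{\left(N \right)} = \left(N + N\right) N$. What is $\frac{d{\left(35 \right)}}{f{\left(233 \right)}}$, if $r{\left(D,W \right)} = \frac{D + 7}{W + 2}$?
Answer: $- \frac{1271}{91042653} \approx -1.396 \cdot 10^{-5}$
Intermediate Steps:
$r{\left(D,W \right)} = \frac{7 + D}{2 + W}$
$f{\left(N \right)} = 2 N^{2}$ ($f{\left(N \right)} = 2 N N = 2 N^{2}$)
$d{\left(J \right)} = -2 + \frac{- \frac{7}{13} - \frac{J^{2}}{13} + \frac{12 J}{13}}{-164 + J}$ ($d{\left(J \right)} = -2 + \frac{J + \frac{7 + \left(J J + J\right)}{2 - 15}}{J - 164} = -2 + \frac{J + \frac{7 + \left(J^{2} + J\right)}{-13}}{-164 + J} = -2 + \frac{J - \frac{7 + \left(J + J^{2}\right)}{13}}{-164 + J} = -2 + \frac{J - \frac{7 + J + J^{2}}{13}}{-164 + J} = -2 + \frac{J - \left(\frac{7}{13} + \frac{J}{13} + \frac{J^{2}}{13}\right)}{-164 + J} = -2 + \frac{- \frac{7}{13} - \frac{J^{2}}{13} + \frac{12 J}{13}}{-164 + J}$)
$\frac{d{\left(35 \right)}}{f{\left(233 \right)}} = \frac{\frac{1}{13} \frac{1}{-164 + 35} \left(4257 - 35^{2} - 490\right)}{2 \cdot 233^{2}} = \frac{\frac{1}{13} \frac{1}{-129} \left(4257 - 1225 - 490\right)}{2 \cdot 54289} = \frac{\frac{1}{13} \left(- \frac{1}{129}\right) \left(4257 - 1225 - 490\right)}{108578} = \frac{1}{13} \left(- \frac{1}{129}\right) 2542 \cdot \frac{1}{108578} = \left(- \frac{2542}{1677}\right) \frac{1}{108578} = - \frac{1271}{91042653}$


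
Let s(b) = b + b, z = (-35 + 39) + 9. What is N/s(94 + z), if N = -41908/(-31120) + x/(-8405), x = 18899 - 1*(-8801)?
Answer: -25489363/2798730520 ≈ -0.0091075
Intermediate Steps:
x = 27700 (x = 18899 + 8801 = 27700)
z = 13 (z = 4 + 9 = 13)
s(b) = 2*b
N = -25489363/13078180 (N = -41908/(-31120) + 27700/(-8405) = -41908*(-1/31120) + 27700*(-1/8405) = 10477/7780 - 5540/1681 = -25489363/13078180 ≈ -1.9490)
N/s(94 + z) = -25489363*1/(2*(94 + 13))/13078180 = -25489363/(13078180*(2*107)) = -25489363/13078180/214 = -25489363/13078180*1/214 = -25489363/2798730520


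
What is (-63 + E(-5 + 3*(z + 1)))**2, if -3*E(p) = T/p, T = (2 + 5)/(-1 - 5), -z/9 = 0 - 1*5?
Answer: 464187025/116964 ≈ 3968.6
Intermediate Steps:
z = 45 (z = -9*(0 - 1*5) = -9*(0 - 5) = -9*(-5) = 45)
T = -7/6 (T = 7/(-6) = 7*(-1/6) = -7/6 ≈ -1.1667)
E(p) = 7/(18*p) (E(p) = -(-7)/(18*p) = 7/(18*p))
(-63 + E(-5 + 3*(z + 1)))**2 = (-63 + 7/(18*(-5 + 3*(45 + 1))))**2 = (-63 + 7/(18*(-5 + 3*46)))**2 = (-63 + 7/(18*(-5 + 138)))**2 = (-63 + (7/18)/133)**2 = (-63 + (7/18)*(1/133))**2 = (-63 + 1/342)**2 = (-21545/342)**2 = 464187025/116964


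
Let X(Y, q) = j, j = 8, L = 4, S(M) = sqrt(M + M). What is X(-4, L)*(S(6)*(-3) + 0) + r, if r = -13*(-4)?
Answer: 52 - 48*sqrt(3) ≈ -31.138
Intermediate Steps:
S(M) = sqrt(2)*sqrt(M) (S(M) = sqrt(2*M) = sqrt(2)*sqrt(M))
X(Y, q) = 8
r = 52
X(-4, L)*(S(6)*(-3) + 0) + r = 8*((sqrt(2)*sqrt(6))*(-3) + 0) + 52 = 8*((2*sqrt(3))*(-3) + 0) + 52 = 8*(-6*sqrt(3) + 0) + 52 = 8*(-6*sqrt(3)) + 52 = -48*sqrt(3) + 52 = 52 - 48*sqrt(3)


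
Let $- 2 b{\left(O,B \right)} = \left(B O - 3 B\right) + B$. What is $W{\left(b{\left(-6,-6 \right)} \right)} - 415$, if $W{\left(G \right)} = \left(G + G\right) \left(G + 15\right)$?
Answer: $17$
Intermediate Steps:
$b{\left(O,B \right)} = B - \frac{B O}{2}$ ($b{\left(O,B \right)} = - \frac{\left(B O - 3 B\right) + B}{2} = - \frac{\left(- 3 B + B O\right) + B}{2} = - \frac{- 2 B + B O}{2} = B - \frac{B O}{2}$)
$W{\left(G \right)} = 2 G \left(15 + G\right)$
$W{\left(b{\left(-6,-6 \right)} \right)} - 415 = 2 \cdot \frac{1}{2} \left(-6\right) \left(2 - -6\right) \left(15 + \frac{1}{2} \left(-6\right) \left(2 - -6\right)\right) - 415 = 2 \cdot \frac{1}{2} \left(-6\right) \left(2 + 6\right) \left(15 + \frac{1}{2} \left(-6\right) \left(2 + 6\right)\right) - 415 = 2 \cdot \frac{1}{2} \left(-6\right) 8 \left(15 + \frac{1}{2} \left(-6\right) 8\right) - 415 = 2 \left(-24\right) \left(15 - 24\right) - 415 = 2 \left(-24\right) \left(-9\right) - 415 = 432 - 415 = 17$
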